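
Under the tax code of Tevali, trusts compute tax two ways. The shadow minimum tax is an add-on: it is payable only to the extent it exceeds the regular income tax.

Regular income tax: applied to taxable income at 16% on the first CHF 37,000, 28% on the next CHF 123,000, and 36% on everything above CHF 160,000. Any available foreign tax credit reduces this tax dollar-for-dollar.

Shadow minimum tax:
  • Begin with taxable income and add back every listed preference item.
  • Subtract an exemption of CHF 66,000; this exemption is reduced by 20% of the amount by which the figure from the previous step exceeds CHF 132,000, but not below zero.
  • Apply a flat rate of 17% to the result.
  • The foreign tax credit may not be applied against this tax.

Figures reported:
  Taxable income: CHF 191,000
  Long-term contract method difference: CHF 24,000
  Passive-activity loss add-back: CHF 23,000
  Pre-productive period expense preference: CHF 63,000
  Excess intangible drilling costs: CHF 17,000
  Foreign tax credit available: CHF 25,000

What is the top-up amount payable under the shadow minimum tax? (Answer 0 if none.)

Shadow minimum tax:
  Adjusted income: CHF 191,000 + CHF 24,000 + CHF 23,000 + CHF 63,000 + CHF 17,000 = CHF 318,000
  Exemption: CHF 66,000 − 20% × (CHF 318,000 − CHF 132,000) = CHF 66,000 − CHF 37,200 = CHF 28,800
  Base: CHF 318,000 − CHF 28,800 = CHF 289,200
  CHF 289,200 × 17% = CHF 49,164

Regular income tax:
  CHF 37,000 × 16% = CHF 5,920
  CHF 123,000 × 28% = CHF 34,440
  CHF 31,000 × 36% = CHF 11,160
  → CHF 51,520
  Less foreign tax credit CHF 25,000 → CHF 26,520

Excess of shadow minimum tax over regular income tax: CHF 49,164 − CHF 26,520 = CHF 22,644.

CHF 22,644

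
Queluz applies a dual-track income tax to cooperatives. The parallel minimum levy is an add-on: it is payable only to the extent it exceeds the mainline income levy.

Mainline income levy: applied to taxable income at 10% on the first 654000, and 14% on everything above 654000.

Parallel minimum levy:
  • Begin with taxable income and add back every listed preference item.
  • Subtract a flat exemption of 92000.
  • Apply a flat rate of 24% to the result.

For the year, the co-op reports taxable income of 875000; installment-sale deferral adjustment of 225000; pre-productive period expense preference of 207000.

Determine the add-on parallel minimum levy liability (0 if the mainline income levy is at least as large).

195260

Mainline income levy:
  654000 × 10% = 65400
  221000 × 14% = 30940
  → 96340

Parallel minimum levy:
  Adjusted income: 875000 + 225000 + 207000 = 1307000
  Less exemption 92000 → base 1215000
  1215000 × 24% = 291600

Excess of parallel minimum levy over mainline income levy: 291600 − 96340 = 195260.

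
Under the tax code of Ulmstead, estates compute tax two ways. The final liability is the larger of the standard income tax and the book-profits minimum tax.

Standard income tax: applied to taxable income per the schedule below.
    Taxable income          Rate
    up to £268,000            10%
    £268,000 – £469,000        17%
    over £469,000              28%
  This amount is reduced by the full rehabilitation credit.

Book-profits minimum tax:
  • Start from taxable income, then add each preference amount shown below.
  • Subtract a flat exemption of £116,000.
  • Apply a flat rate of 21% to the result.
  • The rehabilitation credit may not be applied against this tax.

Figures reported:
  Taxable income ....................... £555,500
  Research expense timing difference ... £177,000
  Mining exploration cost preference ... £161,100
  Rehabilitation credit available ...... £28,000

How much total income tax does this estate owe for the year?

Book-profits minimum tax:
  Adjusted income: £555,500 + £177,000 + £161,100 = £893,600
  Less exemption £116,000 → base £777,600
  £777,600 × 21% = £163,296

Standard income tax:
  £268,000 × 10% = £26,800
  £201,000 × 17% = £34,170
  £86,500 × 28% = £24,220
  → £85,190
  Less rehabilitation credit £28,000 → £57,190

£163,296 > £57,190, so the book-profits minimum tax is the binding amount.

£163,296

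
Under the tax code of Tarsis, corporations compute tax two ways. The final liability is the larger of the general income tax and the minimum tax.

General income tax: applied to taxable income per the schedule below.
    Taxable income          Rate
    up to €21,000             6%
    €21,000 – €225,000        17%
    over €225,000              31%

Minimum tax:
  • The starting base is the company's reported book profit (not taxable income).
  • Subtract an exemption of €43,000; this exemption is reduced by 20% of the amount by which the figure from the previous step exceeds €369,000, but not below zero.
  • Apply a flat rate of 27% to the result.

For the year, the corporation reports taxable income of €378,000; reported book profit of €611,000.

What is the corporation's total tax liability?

General income tax:
  €21,000 × 6% = €1,260
  €204,000 × 17% = €34,680
  €153,000 × 31% = €47,430
  → €83,370

Minimum tax:
  Base (reported book profit): €611,000
  Exemption: 20% × (€611,000 − €369,000) = €48,400 ≥ €43,000, so the exemption is fully phased out
  Base: €611,000 − €0 = €611,000
  €611,000 × 27% = €164,970

€164,970 > €83,370, so the minimum tax is the binding amount.

€164,970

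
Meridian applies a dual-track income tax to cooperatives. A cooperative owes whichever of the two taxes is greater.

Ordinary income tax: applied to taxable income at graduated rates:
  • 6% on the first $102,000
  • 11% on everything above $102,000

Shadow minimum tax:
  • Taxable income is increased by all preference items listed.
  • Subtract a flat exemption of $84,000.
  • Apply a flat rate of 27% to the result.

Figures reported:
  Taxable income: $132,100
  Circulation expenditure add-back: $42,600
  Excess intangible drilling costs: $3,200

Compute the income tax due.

$25,353

Ordinary income tax:
  $102,000 × 6% = $6,120
  $30,100 × 11% = $3,311
  → $9,431

Shadow minimum tax:
  Adjusted income: $132,100 + $42,600 + $3,200 = $177,900
  Less exemption $84,000 → base $93,900
  $93,900 × 27% = $25,353

$25,353 > $9,431, so the shadow minimum tax is the binding amount.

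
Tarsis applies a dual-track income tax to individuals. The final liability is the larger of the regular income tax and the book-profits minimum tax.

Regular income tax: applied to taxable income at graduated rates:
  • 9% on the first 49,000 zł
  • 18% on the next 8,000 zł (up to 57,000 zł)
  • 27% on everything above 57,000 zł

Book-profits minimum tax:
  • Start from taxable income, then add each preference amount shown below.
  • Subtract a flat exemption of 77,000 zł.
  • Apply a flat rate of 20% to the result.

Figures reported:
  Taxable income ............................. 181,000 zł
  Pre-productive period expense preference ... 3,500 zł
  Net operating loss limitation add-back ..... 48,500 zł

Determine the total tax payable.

39,330 zł

Book-profits minimum tax:
  Adjusted income: 181,000 zł + 3,500 zł + 48,500 zł = 233,000 zł
  Less exemption 77,000 zł → base 156,000 zł
  156,000 zł × 20% = 31,200 zł

Regular income tax:
  49,000 zł × 9% = 4,410 zł
  8,000 zł × 18% = 1,440 zł
  124,000 zł × 27% = 33,480 zł
  → 39,330 zł

39,330 zł > 31,200 zł, so the regular income tax governs.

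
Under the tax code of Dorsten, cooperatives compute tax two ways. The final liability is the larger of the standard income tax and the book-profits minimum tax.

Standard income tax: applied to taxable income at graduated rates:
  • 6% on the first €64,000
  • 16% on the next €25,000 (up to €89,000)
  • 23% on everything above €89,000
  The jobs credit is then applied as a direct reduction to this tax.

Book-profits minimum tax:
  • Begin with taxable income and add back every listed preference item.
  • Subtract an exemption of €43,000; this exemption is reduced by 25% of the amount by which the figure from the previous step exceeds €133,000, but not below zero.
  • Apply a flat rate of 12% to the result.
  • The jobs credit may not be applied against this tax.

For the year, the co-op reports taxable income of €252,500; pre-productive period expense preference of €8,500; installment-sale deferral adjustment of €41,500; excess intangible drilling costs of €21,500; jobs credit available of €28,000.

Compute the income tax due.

€38,880

Book-profits minimum tax:
  Adjusted income: €252,500 + €8,500 + €41,500 + €21,500 = €324,000
  Exemption: 25% × (€324,000 − €133,000) = €47,750 ≥ €43,000, so the exemption is fully phased out
  Base: €324,000 − €0 = €324,000
  €324,000 × 12% = €38,880

Standard income tax:
  €64,000 × 6% = €3,840
  €25,000 × 16% = €4,000
  €163,500 × 23% = €37,605
  → €45,445
  Less jobs credit €28,000 → €17,445

€38,880 > €17,445, so the book-profits minimum tax is the binding amount.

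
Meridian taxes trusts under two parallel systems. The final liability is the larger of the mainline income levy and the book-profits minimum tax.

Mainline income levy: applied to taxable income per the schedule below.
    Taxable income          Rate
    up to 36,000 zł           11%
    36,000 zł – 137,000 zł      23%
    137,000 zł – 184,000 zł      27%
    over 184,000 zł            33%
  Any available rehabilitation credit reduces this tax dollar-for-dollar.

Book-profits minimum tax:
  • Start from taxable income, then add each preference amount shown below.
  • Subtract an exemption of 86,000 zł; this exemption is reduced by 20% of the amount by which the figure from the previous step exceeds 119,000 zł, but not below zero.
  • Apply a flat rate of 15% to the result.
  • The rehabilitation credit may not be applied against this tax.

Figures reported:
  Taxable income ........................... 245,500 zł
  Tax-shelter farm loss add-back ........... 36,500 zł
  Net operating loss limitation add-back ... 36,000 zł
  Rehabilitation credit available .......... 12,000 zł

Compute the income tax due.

48,175 zł

Book-profits minimum tax:
  Adjusted income: 245,500 zł + 36,500 zł + 36,000 zł = 318,000 zł
  Exemption: 86,000 zł − 20% × (318,000 zł − 119,000 zł) = 86,000 zł − 39,800 zł = 46,200 zł
  Base: 318,000 zł − 46,200 zł = 271,800 zł
  271,800 zł × 15% = 40,770 zł

Mainline income levy:
  36,000 zł × 11% = 3,960 zł
  101,000 zł × 23% = 23,230 zł
  47,000 zł × 27% = 12,690 zł
  61,500 zł × 33% = 20,295 zł
  → 60,175 zł
  Less rehabilitation credit 12,000 zł → 48,175 zł

48,175 zł > 40,770 zł, so the mainline income levy governs.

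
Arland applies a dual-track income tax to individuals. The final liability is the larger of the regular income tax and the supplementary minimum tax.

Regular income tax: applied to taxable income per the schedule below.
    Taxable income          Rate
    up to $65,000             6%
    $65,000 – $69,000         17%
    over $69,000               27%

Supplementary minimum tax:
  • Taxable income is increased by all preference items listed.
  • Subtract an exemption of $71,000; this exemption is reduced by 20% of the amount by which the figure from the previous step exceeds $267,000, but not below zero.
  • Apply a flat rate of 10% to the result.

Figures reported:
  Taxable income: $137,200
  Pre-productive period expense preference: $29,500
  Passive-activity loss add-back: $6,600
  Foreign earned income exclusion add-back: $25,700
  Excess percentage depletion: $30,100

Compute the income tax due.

Supplementary minimum tax:
  Adjusted income: $137,200 + $29,500 + $6,600 + $25,700 + $30,100 = $229,100
  Exemption: $229,100 ≤ $267,000, so full $71,000 applies
  Base: $229,100 − $71,000 = $158,100
  $158,100 × 10% = $15,810

Regular income tax:
  $65,000 × 6% = $3,900
  $4,000 × 17% = $680
  $68,200 × 27% = $18,414
  → $22,994

$22,994 > $15,810, so the regular income tax governs.

$22,994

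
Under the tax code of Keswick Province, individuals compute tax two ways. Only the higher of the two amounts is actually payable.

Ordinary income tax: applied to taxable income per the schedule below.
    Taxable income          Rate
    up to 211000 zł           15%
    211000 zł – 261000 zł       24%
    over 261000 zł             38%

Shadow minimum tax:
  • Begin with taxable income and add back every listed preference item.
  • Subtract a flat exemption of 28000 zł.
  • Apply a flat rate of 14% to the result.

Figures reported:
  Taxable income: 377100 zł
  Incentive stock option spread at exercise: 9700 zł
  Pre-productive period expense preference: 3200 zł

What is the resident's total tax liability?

87768 zł

Shadow minimum tax:
  Adjusted income: 377100 zł + 9700 zł + 3200 zł = 390000 zł
  Less exemption 28000 zł → base 362000 zł
  362000 zł × 14% = 50680 zł

Ordinary income tax:
  211000 zł × 15% = 31650 zł
  50000 zł × 24% = 12000 zł
  116100 zł × 38% = 44118 zł
  → 87768 zł

87768 zł > 50680 zł, so the ordinary income tax governs.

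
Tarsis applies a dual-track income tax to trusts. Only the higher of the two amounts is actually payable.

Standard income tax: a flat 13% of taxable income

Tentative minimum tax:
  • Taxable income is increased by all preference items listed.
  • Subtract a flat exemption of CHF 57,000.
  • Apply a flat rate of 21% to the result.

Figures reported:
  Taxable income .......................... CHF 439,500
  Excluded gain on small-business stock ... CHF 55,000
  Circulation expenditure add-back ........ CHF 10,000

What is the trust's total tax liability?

CHF 93,975

Tentative minimum tax:
  Adjusted income: CHF 439,500 + CHF 55,000 + CHF 10,000 = CHF 504,500
  Less exemption CHF 57,000 → base CHF 447,500
  CHF 447,500 × 21% = CHF 93,975

Standard income tax:
  CHF 439,500 × 13% = CHF 57,135

CHF 93,975 > CHF 57,135, so the tentative minimum tax is the binding amount.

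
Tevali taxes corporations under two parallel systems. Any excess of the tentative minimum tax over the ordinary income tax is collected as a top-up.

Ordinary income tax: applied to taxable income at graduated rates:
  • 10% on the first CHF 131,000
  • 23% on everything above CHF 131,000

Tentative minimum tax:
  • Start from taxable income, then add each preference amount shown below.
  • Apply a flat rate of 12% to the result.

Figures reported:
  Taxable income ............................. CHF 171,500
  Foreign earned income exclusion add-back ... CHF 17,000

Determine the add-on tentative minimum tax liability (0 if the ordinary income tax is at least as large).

Tentative minimum tax:
  Adjusted income: CHF 171,500 + CHF 17,000 = CHF 188,500
  CHF 188,500 × 12% = CHF 22,620

Ordinary income tax:
  CHF 131,000 × 10% = CHF 13,100
  CHF 40,500 × 23% = CHF 9,315
  → CHF 22,415

Excess of tentative minimum tax over ordinary income tax: CHF 22,620 − CHF 22,415 = CHF 205.

CHF 205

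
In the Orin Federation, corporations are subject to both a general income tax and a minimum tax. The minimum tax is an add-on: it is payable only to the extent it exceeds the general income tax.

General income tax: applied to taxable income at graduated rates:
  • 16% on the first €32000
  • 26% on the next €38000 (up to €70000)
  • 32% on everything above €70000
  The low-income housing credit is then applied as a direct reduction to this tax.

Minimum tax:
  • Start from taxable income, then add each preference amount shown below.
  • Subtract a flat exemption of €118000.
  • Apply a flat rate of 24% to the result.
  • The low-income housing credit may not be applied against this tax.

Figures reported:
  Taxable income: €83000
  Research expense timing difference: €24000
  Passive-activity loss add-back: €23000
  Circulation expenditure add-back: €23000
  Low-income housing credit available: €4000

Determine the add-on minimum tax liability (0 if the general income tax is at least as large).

€0

General income tax:
  €32000 × 16% = €5120
  €38000 × 26% = €9880
  €13000 × 32% = €4160
  → €19160
  Less low-income housing credit €4000 → €15160

Minimum tax:
  Adjusted income: €83000 + €24000 + €23000 + €23000 = €153000
  Less exemption €118000 → base €35000
  €35000 × 24% = €8400

€8400 ≤ €15160, so no add-on is due.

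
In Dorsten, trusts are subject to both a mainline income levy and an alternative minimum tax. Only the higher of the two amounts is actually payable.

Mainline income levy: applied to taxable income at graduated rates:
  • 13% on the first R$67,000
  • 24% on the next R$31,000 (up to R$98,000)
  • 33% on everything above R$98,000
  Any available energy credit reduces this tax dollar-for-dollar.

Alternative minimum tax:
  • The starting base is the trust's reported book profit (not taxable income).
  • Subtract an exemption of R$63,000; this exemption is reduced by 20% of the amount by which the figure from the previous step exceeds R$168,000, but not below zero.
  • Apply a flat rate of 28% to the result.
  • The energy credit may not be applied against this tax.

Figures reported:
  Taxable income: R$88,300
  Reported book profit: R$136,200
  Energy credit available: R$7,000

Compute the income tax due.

R$20,496

Alternative minimum tax:
  Base (reported book profit): R$136,200
  Exemption: R$136,200 ≤ R$168,000, so full R$63,000 applies
  Base: R$136,200 − R$63,000 = R$73,200
  R$73,200 × 28% = R$20,496

Mainline income levy:
  R$67,000 × 13% = R$8,710
  R$21,300 × 24% = R$5,112
  → R$13,822
  Less energy credit R$7,000 → R$6,822

R$20,496 > R$6,822, so the alternative minimum tax is the binding amount.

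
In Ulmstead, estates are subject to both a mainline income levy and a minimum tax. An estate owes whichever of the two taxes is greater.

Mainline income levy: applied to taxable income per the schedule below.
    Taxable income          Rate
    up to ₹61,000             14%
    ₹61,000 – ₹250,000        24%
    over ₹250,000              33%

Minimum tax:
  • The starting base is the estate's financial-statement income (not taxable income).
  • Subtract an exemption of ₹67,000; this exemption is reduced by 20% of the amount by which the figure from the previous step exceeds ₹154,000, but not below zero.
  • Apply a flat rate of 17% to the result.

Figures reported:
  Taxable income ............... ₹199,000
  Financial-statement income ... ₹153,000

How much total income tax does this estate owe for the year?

₹41,660

Mainline income levy:
  ₹61,000 × 14% = ₹8,540
  ₹138,000 × 24% = ₹33,120
  → ₹41,660

Minimum tax:
  Base (financial-statement income): ₹153,000
  Exemption: ₹153,000 ≤ ₹154,000, so full ₹67,000 applies
  Base: ₹153,000 − ₹67,000 = ₹86,000
  ₹86,000 × 17% = ₹14,620

₹41,660 > ₹14,620, so the mainline income levy governs.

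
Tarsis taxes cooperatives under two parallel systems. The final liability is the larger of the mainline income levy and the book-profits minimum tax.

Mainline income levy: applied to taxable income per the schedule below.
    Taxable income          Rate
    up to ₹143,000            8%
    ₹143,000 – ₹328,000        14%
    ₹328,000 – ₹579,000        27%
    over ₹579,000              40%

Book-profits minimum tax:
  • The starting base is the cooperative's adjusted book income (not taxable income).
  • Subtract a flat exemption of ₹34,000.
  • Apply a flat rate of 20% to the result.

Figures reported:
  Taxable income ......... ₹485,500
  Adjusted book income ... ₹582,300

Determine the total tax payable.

Mainline income levy:
  ₹143,000 × 8% = ₹11,440
  ₹185,000 × 14% = ₹25,900
  ₹157,500 × 27% = ₹42,525
  → ₹79,865

Book-profits minimum tax:
  Base (adjusted book income): ₹582,300
  Less exemption ₹34,000 → base ₹548,300
  ₹548,300 × 20% = ₹109,660

₹109,660 > ₹79,865, so the book-profits minimum tax is the binding amount.

₹109,660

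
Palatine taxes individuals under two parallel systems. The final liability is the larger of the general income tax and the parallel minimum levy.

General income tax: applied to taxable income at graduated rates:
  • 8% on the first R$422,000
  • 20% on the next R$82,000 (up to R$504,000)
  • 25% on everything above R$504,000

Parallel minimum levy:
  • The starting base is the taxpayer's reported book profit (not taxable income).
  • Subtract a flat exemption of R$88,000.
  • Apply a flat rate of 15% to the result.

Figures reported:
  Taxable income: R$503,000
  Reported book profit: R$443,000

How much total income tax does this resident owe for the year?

R$53,250

Parallel minimum levy:
  Base (reported book profit): R$443,000
  Less exemption R$88,000 → base R$355,000
  R$355,000 × 15% = R$53,250

General income tax:
  R$422,000 × 8% = R$33,760
  R$81,000 × 20% = R$16,200
  → R$49,960

R$53,250 > R$49,960, so the parallel minimum levy is the binding amount.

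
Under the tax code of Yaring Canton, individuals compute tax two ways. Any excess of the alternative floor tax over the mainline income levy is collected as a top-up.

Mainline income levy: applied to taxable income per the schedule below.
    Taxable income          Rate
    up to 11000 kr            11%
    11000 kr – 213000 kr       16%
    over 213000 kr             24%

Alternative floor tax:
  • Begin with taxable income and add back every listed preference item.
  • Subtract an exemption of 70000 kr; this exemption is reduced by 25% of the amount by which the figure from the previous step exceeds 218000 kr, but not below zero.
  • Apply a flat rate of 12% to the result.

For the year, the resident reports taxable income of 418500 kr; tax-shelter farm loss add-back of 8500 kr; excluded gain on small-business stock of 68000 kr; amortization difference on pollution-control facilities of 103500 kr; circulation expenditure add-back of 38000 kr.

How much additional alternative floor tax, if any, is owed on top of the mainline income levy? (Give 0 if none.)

0 kr

Mainline income levy:
  11000 kr × 11% = 1210 kr
  202000 kr × 16% = 32320 kr
  205500 kr × 24% = 49320 kr
  → 82850 kr

Alternative floor tax:
  Adjusted income: 418500 kr + 8500 kr + 68000 kr + 103500 kr + 38000 kr = 636500 kr
  Exemption: 25% × (636500 kr − 218000 kr) = 104625 kr ≥ 70000 kr, so the exemption is fully phased out
  Base: 636500 kr − 0 kr = 636500 kr
  636500 kr × 12% = 76380 kr

76380 kr ≤ 82850 kr, so no add-on is due.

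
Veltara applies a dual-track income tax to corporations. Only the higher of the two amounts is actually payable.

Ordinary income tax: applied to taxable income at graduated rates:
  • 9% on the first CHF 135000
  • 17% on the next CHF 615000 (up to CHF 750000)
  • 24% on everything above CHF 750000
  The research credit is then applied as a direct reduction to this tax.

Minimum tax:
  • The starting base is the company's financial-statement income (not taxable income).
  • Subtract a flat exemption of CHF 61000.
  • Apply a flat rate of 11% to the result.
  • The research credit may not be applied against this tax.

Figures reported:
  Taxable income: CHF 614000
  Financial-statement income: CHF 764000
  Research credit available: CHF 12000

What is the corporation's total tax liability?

CHF 81580

Ordinary income tax:
  CHF 135000 × 9% = CHF 12150
  CHF 479000 × 17% = CHF 81430
  → CHF 93580
  Less research credit CHF 12000 → CHF 81580

Minimum tax:
  Base (financial-statement income): CHF 764000
  Less exemption CHF 61000 → base CHF 703000
  CHF 703000 × 11% = CHF 77330

CHF 81580 > CHF 77330, so the ordinary income tax governs.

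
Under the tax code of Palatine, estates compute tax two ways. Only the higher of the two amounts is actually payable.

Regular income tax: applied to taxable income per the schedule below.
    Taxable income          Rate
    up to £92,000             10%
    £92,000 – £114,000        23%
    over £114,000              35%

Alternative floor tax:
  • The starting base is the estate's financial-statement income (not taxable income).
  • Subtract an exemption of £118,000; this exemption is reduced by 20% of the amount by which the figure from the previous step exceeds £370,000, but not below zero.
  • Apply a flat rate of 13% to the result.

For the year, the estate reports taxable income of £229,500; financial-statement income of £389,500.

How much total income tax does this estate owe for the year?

£54,685

Regular income tax:
  £92,000 × 10% = £9,200
  £22,000 × 23% = £5,060
  £115,500 × 35% = £40,425
  → £54,685

Alternative floor tax:
  Base (financial-statement income): £389,500
  Exemption: £118,000 − 20% × (£389,500 − £370,000) = £118,000 − £3,900 = £114,100
  Base: £389,500 − £114,100 = £275,400
  £275,400 × 13% = £35,802

£54,685 > £35,802, so the regular income tax governs.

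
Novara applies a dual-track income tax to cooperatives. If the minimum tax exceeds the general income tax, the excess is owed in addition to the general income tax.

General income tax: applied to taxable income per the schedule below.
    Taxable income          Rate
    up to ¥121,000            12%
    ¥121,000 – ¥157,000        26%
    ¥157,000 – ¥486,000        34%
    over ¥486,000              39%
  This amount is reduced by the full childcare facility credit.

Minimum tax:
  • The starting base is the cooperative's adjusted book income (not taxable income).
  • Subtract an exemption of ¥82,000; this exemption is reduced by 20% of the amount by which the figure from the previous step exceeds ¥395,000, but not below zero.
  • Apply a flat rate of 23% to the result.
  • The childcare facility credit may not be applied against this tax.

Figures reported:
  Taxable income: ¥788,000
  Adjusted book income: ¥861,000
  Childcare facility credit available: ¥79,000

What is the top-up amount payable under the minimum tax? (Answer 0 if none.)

¥23,510

General income tax:
  ¥121,000 × 12% = ¥14,520
  ¥36,000 × 26% = ¥9,360
  ¥329,000 × 34% = ¥111,860
  ¥302,000 × 39% = ¥117,780
  → ¥253,520
  Less childcare facility credit ¥79,000 → ¥174,520

Minimum tax:
  Base (adjusted book income): ¥861,000
  Exemption: 20% × (¥861,000 − ¥395,000) = ¥93,200 ≥ ¥82,000, so the exemption is fully phased out
  Base: ¥861,000 − ¥0 = ¥861,000
  ¥861,000 × 23% = ¥198,030

Excess of minimum tax over general income tax: ¥198,030 − ¥174,520 = ¥23,510.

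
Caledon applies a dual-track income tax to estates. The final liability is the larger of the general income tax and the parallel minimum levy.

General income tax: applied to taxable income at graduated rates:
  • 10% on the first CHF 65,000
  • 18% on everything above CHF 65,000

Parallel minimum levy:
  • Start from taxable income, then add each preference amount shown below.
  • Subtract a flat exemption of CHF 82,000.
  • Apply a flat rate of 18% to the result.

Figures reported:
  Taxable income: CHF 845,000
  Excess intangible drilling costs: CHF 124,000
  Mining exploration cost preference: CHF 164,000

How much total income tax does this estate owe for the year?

CHF 189,180

General income tax:
  CHF 65,000 × 10% = CHF 6,500
  CHF 780,000 × 18% = CHF 140,400
  → CHF 146,900

Parallel minimum levy:
  Adjusted income: CHF 845,000 + CHF 124,000 + CHF 164,000 = CHF 1,133,000
  Less exemption CHF 82,000 → base CHF 1,051,000
  CHF 1,051,000 × 18% = CHF 189,180

CHF 189,180 > CHF 146,900, so the parallel minimum levy is the binding amount.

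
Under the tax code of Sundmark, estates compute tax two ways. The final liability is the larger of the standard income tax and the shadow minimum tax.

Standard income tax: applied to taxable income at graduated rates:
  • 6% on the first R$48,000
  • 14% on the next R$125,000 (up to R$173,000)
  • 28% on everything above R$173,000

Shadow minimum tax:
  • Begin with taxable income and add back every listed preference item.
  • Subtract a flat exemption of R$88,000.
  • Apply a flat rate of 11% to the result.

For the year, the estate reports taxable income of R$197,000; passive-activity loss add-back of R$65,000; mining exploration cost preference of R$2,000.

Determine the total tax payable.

R$27,100

Shadow minimum tax:
  Adjusted income: R$197,000 + R$65,000 + R$2,000 = R$264,000
  Less exemption R$88,000 → base R$176,000
  R$176,000 × 11% = R$19,360

Standard income tax:
  R$48,000 × 6% = R$2,880
  R$125,000 × 14% = R$17,500
  R$24,000 × 28% = R$6,720
  → R$27,100

R$27,100 > R$19,360, so the standard income tax governs.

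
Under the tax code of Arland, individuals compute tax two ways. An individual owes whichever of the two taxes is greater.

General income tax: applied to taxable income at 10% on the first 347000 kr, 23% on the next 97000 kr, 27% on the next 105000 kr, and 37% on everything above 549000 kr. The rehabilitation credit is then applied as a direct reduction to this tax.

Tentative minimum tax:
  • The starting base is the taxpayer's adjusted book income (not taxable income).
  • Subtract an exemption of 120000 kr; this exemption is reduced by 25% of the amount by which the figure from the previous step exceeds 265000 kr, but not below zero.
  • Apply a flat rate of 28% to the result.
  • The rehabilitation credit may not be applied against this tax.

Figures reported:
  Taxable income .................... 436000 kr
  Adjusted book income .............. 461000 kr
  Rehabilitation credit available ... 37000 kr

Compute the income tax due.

General income tax:
  347000 kr × 10% = 34700 kr
  89000 kr × 23% = 20470 kr
  → 55170 kr
  Less rehabilitation credit 37000 kr → 18170 kr

Tentative minimum tax:
  Base (adjusted book income): 461000 kr
  Exemption: 120000 kr − 25% × (461000 kr − 265000 kr) = 120000 kr − 49000 kr = 71000 kr
  Base: 461000 kr − 71000 kr = 390000 kr
  390000 kr × 28% = 109200 kr

109200 kr > 18170 kr, so the tentative minimum tax is the binding amount.

109200 kr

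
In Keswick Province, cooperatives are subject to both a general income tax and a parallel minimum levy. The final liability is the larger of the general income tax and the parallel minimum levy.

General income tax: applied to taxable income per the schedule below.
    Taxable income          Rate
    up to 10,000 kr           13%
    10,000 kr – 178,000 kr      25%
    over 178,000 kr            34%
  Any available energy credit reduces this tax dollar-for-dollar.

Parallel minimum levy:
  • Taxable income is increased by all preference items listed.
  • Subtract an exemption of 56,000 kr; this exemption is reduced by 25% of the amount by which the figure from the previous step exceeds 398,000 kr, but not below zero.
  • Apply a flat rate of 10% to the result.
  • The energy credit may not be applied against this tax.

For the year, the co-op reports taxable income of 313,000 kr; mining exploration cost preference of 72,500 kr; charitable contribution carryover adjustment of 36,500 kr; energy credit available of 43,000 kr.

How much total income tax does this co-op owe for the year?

General income tax:
  10,000 kr × 13% = 1,300 kr
  168,000 kr × 25% = 42,000 kr
  135,000 kr × 34% = 45,900 kr
  → 89,200 kr
  Less energy credit 43,000 kr → 46,200 kr

Parallel minimum levy:
  Adjusted income: 313,000 kr + 72,500 kr + 36,500 kr = 422,000 kr
  Exemption: 56,000 kr − 25% × (422,000 kr − 398,000 kr) = 56,000 kr − 6,000 kr = 50,000 kr
  Base: 422,000 kr − 50,000 kr = 372,000 kr
  372,000 kr × 10% = 37,200 kr

46,200 kr > 37,200 kr, so the general income tax governs.

46,200 kr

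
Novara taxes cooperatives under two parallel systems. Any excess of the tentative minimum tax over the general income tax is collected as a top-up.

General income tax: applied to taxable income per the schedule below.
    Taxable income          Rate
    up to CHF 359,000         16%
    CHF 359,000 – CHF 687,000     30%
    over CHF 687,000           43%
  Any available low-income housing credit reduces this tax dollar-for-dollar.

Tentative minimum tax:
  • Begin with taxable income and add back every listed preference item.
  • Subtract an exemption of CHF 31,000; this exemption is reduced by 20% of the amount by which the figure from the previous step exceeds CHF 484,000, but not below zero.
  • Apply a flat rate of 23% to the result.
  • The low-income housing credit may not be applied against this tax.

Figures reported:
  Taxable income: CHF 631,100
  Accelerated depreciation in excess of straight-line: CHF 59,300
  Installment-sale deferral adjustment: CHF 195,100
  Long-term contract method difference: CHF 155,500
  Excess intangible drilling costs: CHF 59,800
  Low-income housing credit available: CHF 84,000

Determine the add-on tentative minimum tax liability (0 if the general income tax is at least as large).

General income tax:
  CHF 359,000 × 16% = CHF 57,440
  CHF 272,100 × 30% = CHF 81,630
  → CHF 139,070
  Less low-income housing credit CHF 84,000 → CHF 55,070

Tentative minimum tax:
  Adjusted income: CHF 631,100 + CHF 59,300 + CHF 195,100 + CHF 155,500 + CHF 59,800 = CHF 1,100,800
  Exemption: 20% × (CHF 1,100,800 − CHF 484,000) = CHF 123,360 ≥ CHF 31,000, so the exemption is fully phased out
  Base: CHF 1,100,800 − CHF 0 = CHF 1,100,800
  CHF 1,100,800 × 23% = CHF 253,184

Excess of tentative minimum tax over general income tax: CHF 253,184 − CHF 55,070 = CHF 198,114.

CHF 198,114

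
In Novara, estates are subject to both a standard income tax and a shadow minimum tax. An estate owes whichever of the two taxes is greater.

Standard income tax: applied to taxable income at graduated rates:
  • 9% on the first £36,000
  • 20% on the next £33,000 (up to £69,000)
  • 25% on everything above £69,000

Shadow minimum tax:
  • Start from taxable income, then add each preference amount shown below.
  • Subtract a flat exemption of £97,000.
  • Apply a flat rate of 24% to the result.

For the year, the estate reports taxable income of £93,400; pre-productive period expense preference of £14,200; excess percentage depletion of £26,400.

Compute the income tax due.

Shadow minimum tax:
  Adjusted income: £93,400 + £14,200 + £26,400 = £134,000
  Less exemption £97,000 → base £37,000
  £37,000 × 24% = £8,880

Standard income tax:
  £36,000 × 9% = £3,240
  £33,000 × 20% = £6,600
  £24,400 × 25% = £6,100
  → £15,940

£15,940 > £8,880, so the standard income tax governs.

£15,940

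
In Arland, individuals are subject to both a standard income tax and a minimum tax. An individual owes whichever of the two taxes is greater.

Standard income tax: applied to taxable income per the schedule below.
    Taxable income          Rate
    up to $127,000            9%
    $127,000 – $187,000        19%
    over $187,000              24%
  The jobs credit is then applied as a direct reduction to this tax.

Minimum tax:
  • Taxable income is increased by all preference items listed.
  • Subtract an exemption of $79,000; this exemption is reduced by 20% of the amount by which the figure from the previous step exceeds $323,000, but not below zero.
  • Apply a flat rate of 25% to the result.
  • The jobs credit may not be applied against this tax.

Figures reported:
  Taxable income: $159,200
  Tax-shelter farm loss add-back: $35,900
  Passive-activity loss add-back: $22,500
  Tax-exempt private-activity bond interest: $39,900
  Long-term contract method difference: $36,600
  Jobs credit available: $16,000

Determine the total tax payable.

$53,775

Minimum tax:
  Adjusted income: $159,200 + $35,900 + $22,500 + $39,900 + $36,600 = $294,100
  Exemption: $294,100 ≤ $323,000, so full $79,000 applies
  Base: $294,100 − $79,000 = $215,100
  $215,100 × 25% = $53,775

Standard income tax:
  $127,000 × 9% = $11,430
  $32,200 × 19% = $6,118
  → $17,548
  Less jobs credit $16,000 → $1,548

$53,775 > $1,548, so the minimum tax is the binding amount.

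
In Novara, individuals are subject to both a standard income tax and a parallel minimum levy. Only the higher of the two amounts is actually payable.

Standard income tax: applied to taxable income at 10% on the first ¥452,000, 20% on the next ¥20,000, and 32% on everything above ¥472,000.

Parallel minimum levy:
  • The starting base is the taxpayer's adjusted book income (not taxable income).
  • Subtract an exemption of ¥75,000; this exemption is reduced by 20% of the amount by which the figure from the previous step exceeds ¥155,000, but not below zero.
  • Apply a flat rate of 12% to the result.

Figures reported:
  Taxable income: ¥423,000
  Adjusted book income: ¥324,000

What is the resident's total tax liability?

Parallel minimum levy:
  Base (adjusted book income): ¥324,000
  Exemption: ¥75,000 − 20% × (¥324,000 − ¥155,000) = ¥75,000 − ¥33,800 = ¥41,200
  Base: ¥324,000 − ¥41,200 = ¥282,800
  ¥282,800 × 12% = ¥33,936

Standard income tax:
  ¥423,000 × 10% = ¥42,300

¥42,300 > ¥33,936, so the standard income tax governs.

¥42,300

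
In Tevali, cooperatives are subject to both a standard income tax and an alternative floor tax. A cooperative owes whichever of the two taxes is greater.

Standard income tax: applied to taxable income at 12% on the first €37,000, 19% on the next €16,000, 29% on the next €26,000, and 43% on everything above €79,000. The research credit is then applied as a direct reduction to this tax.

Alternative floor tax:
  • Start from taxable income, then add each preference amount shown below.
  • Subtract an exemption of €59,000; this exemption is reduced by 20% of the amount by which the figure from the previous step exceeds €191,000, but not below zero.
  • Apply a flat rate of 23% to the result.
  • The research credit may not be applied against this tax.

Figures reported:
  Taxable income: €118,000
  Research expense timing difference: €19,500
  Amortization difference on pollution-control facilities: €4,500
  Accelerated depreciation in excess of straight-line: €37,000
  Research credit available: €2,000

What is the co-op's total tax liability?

Alternative floor tax:
  Adjusted income: €118,000 + €19,500 + €4,500 + €37,000 = €179,000
  Exemption: €179,000 ≤ €191,000, so full €59,000 applies
  Base: €179,000 − €59,000 = €120,000
  €120,000 × 23% = €27,600

Standard income tax:
  €37,000 × 12% = €4,440
  €16,000 × 19% = €3,040
  €26,000 × 29% = €7,540
  €39,000 × 43% = €16,770
  → €31,790
  Less research credit €2,000 → €29,790

€29,790 > €27,600, so the standard income tax governs.

€29,790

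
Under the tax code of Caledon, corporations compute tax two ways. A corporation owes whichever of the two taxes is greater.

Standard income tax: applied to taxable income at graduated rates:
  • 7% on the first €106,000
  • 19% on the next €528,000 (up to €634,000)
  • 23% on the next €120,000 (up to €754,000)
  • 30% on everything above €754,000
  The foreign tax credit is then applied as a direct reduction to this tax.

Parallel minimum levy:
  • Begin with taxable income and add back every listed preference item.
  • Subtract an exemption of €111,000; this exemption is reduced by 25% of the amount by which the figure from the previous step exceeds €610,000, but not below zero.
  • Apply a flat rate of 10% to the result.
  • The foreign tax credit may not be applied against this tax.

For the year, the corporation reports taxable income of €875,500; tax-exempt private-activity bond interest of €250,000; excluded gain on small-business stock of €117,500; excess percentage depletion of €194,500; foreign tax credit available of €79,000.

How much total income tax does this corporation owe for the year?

Parallel minimum levy:
  Adjusted income: €875,500 + €250,000 + €117,500 + €194,500 = €1,437,500
  Exemption: 25% × (€1,437,500 − €610,000) = €206,875 ≥ €111,000, so the exemption is fully phased out
  Base: €1,437,500 − €0 = €1,437,500
  €1,437,500 × 10% = €143,750

Standard income tax:
  €106,000 × 7% = €7,420
  €528,000 × 19% = €100,320
  €120,000 × 23% = €27,600
  €121,500 × 30% = €36,450
  → €171,790
  Less foreign tax credit €79,000 → €92,790

€143,750 > €92,790, so the parallel minimum levy is the binding amount.

€143,750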